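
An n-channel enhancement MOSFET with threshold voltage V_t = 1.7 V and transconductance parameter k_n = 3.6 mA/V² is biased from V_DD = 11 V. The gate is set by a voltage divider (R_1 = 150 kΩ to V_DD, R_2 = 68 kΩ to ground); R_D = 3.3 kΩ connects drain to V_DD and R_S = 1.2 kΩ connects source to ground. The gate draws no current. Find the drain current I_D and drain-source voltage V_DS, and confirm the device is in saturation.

I_D ≈ 0.86 mA, V_DS ≈ 7.1 V

V_G = V_DD·R_2/(R_1+R_2) = 11×68/218 = 3.43 V.
Assume saturation: I_D = (k_n/2)(V_GS − V_t)² with V_GS = V_G − I_D·R_S = 3.43 − 1.2·I_D.
Substituting gives 2.59·I_D² − 8.48·I_D + 5.39 = 0, with roots I_D = 0.865 or 2.41 mA.
The root I_D = 2.41 mA gives V_GS = 0.544 V ≤ V_t, so take I_D = 0.865 mA.
Then V_GS = 2.39 V and V_DS = V_DD − I_D(R_D+R_S) = 11 − 0.865×4.5 = 7.11 V.
Saturation requires V_DS ≥ V_GS − V_t = 0.693 V; 7.11 ≥ 0.693 ✓.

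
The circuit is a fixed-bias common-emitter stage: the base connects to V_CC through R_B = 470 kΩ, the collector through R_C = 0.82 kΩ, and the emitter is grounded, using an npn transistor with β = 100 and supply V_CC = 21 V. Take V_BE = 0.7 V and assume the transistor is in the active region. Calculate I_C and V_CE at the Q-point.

Base loop: V_CC = I_B·R_B + V_BE, so I_B = (21 − 0.7)/470 kΩ = 0.0432 mA.
In the active region I_C = β·I_B = 100 × 0.0432 = 4.32 mA.
Collector loop: V_CE = V_CC − I_C·R_C = 21 − 4.32×0.82 = 17.5 V.
Since V_CE = 17.5 V > V_CE(sat) ≈ 0.2 V, the transistor is in the active region as assumed.

I_C ≈ 4.3 mA, V_CE ≈ 17 V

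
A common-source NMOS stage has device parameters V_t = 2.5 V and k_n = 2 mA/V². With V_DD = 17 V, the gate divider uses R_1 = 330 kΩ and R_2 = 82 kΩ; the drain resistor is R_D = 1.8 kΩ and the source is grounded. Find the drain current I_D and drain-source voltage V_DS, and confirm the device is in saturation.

I_D ≈ 0.78 mA, V_DS ≈ 16 V

V_G = V_DD·R_2/(R_1+R_2) = 17×82/412 = 3.38 V. With the source grounded, V_GS = V_G = 3.38 V.
Assume saturation: I_D = (k_n/2)(V_GS − V_t)² = (2/2)×(3.38 − 2.5)² = 1×0.883² = 0.781 mA.
V_DS = V_DD − I_D·R_D = 17 − 0.781×1.8 = 15.6 V.
Saturation requires V_DS ≥ V_GS − V_t = 0.883 V; 15.6 ≥ 0.883 ✓.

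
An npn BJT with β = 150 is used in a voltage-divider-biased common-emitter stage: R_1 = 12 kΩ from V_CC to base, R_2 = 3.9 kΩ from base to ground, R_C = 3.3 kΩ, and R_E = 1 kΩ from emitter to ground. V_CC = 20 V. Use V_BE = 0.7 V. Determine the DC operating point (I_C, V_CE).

I_C ≈ 4.1 mA, V_CE ≈ 2.4 V

Thevenize the base divider: V_Th = V_CC·R_2/(R_1+R_2) = 20×3.9/15.9 = 4.91 V, R_Th = R_1‖R_2 = 2.94 kΩ.
Base-emitter loop: V_Th = I_B·R_Th + V_BE + (β+1)I_B·R_E, so I_B = (4.91 − 0.7) / (2.94 + 151×1) = 0.0273 mA.
I_C = β·I_B = 150×0.0273 = 4.1 mA, and I_E = (β+1)I_B = 4.13 mA.
V_CE = V_CC − I_C·R_C − I_E·R_E = 20 − 4.1×3.3 − 4.13×1 = 2.35 V.
V_CE = 2.35 V > 0.2 V confirms active-region operation.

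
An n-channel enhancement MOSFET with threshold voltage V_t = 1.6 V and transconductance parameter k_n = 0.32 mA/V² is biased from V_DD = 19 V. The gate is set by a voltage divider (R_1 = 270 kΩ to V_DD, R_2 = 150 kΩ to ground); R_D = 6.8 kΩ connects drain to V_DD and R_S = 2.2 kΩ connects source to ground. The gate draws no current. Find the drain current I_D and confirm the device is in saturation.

I_D ≈ 1.1 mA

V_G = V_DD·R_2/(R_1+R_2) = 19×150/420 = 6.79 V.
Assume saturation: I_D = (k_n/2)(V_GS − V_t)² with V_GS = V_G − I_D·R_S = 6.79 − 2.2·I_D.
Substituting gives 0.774·I_D² − 4.65·I_D + 4.3 = 0, with roots I_D = 1.14 or 4.86 mA.
The root I_D = 4.86 mA gives V_GS = -3.91 V ≤ V_t, so take I_D = 1.14 mA.
Then V_GS = 4.27 V and V_DS = V_DD − I_D(R_D+R_S) = 19 − 1.14×9 = 8.72 V.
Saturation requires V_DS ≥ V_GS − V_t = 2.67 V; 8.72 ≥ 2.67 ✓.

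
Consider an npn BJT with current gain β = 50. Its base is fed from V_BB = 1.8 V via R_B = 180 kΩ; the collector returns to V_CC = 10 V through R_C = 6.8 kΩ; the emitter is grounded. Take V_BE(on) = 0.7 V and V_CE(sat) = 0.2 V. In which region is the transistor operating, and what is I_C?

Assume active. Base-emitter loop: I_B = (V_BB − V_BE)/R_B = (1.8 − 0.7)/180 = 0.00611 mA.
I_C = β·I_B = 50×0.00611 = 0.306 mA.
V_CE = V_CC − I_C·R_C = 10 − 0.306×6.8 = 7.92 V > V_CE(sat), so the active-region assumption holds.

active; I_C ≈ 0.31 mA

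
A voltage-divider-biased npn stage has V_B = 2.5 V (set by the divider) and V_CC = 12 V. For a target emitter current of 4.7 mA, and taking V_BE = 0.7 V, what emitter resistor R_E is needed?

R_E ≈ 0.38 kΩ

V_E = V_B − V_BE = 2.5 − 0.7 = 1.8 V.
R_E = V_E / I_E = 1.8 / 4.7 = 0.383 kΩ.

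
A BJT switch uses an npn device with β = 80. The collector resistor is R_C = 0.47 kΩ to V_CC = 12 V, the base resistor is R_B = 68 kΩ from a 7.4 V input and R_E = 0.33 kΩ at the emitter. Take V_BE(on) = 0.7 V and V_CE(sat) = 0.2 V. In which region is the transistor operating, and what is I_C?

Assume active. Base-emitter loop: I_B = (V_BB − V_BE)/(R_B + (β+1)R_E) = (7.4 − 0.7)/(68 + 81×0.33) = 0.0707 mA.
I_C = β·I_B = 80×0.0707 = 5.66 mA.
V_CE = V_CC − I_C·R_C − I_E·R_E = 12 − 5.66×0.47 − 5.73×0.33 = 7.45 V > V_CE(sat), so the active-region assumption holds.

active; I_C ≈ 5.7 mA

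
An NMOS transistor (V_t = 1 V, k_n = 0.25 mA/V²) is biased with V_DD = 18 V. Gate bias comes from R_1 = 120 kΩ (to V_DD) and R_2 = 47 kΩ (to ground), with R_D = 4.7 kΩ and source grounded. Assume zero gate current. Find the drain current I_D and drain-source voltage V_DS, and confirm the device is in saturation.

V_G = V_DD·R_2/(R_1+R_2) = 18×47/167 = 5.07 V. With the source grounded, V_GS = V_G = 5.07 V.
Assume saturation: I_D = (k_n/2)(V_GS − V_t)² = (0.25/2)×(5.07 − 1)² = 0.125×4.07² = 2.07 mA.
V_DS = V_DD − I_D·R_D = 18 − 2.07×4.7 = 8.29 V.
Saturation requires V_DS ≥ V_GS − V_t = 4.07 V; 8.29 ≥ 4.07 ✓.

I_D ≈ 2.1 mA, V_DS ≈ 8.3 V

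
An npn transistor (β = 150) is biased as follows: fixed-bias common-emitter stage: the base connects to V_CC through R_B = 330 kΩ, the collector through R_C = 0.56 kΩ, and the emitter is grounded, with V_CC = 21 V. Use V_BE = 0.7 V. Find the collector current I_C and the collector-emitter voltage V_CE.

Base loop: V_CC = I_B·R_B + V_BE, so I_B = (21 − 0.7)/330 kΩ = 0.0615 mA.
In the active region I_C = β·I_B = 150 × 0.0615 = 9.23 mA.
Collector loop: V_CE = V_CC − I_C·R_C = 21 − 9.23×0.56 = 15.8 V.
Since V_CE = 15.8 V > V_CE(sat) ≈ 0.2 V, the transistor is in the active region as assumed.

I_C ≈ 9.2 mA, V_CE ≈ 16 V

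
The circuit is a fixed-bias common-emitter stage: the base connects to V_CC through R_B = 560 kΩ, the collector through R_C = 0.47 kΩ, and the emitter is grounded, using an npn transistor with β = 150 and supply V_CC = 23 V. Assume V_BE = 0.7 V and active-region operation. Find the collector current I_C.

Base loop: V_CC = I_B·R_B + V_BE, so I_B = (23 − 0.7)/560 kΩ = 0.0398 mA.
In the active region I_C = β·I_B = 150 × 0.0398 = 5.97 mA.
Collector loop: V_CE = V_CC − I_C·R_C = 23 − 5.97×0.47 = 20.2 V.
Since V_CE = 20.2 V > V_CE(sat) ≈ 0.2 V, the transistor is in the active region as assumed.

I_C ≈ 6 mA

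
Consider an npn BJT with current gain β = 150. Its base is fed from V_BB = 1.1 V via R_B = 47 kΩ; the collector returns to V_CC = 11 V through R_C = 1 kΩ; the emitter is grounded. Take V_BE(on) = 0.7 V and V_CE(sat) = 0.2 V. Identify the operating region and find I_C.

Assume active. Base-emitter loop: I_B = (V_BB − V_BE)/R_B = (1.1 − 0.7)/47 = 0.00851 mA.
I_C = β·I_B = 150×0.00851 = 1.28 mA.
V_CE = V_CC − I_C·R_C = 11 − 1.28×1 = 9.72 V > V_CE(sat), so the active-region assumption holds.

active; I_C ≈ 1.3 mA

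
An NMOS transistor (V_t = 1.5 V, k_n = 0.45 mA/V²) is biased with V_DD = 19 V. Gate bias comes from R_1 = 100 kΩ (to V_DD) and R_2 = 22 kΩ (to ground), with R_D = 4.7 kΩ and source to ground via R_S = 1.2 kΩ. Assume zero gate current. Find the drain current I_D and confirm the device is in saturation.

V_G = V_DD·R_2/(R_1+R_2) = 19×22/122 = 3.43 V.
Assume saturation: I_D = (k_n/2)(V_GS − V_t)² with V_GS = V_G − I_D·R_S = 3.43 − 1.2·I_D.
Substituting gives 0.324·I_D² − 2.04·I_D + 0.835 = 0, with roots I_D = 0.44 or 5.86 mA.
The root I_D = 5.86 mA gives V_GS = -3.6 V ≤ V_t, so take I_D = 0.44 mA.
Then V_GS = 2.9 V and V_DS = V_DD − I_D(R_D+R_S) = 19 − 0.44×5.9 = 16.4 V.
Saturation requires V_DS ≥ V_GS − V_t = 1.4 V; 16.4 ≥ 1.4 ✓.

I_D ≈ 0.44 mA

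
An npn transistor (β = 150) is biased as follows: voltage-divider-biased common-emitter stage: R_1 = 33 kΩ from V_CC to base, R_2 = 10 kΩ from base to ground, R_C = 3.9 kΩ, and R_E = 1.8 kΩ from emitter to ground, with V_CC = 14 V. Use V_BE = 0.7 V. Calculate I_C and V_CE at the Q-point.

I_C ≈ 1.4 mA, V_CE ≈ 6.2 V

Thevenize the base divider: V_Th = V_CC·R_2/(R_1+R_2) = 14×10/43 = 3.26 V, R_Th = R_1‖R_2 = 7.67 kΩ.
Base-emitter loop: V_Th = I_B·R_Th + V_BE + (β+1)I_B·R_E, so I_B = (3.26 − 0.7) / (7.67 + 151×1.8) = 0.00915 mA.
I_C = β·I_B = 150×0.00915 = 1.37 mA, and I_E = (β+1)I_B = 1.38 mA.
V_CE = V_CC − I_C·R_C − I_E·R_E = 14 − 1.37×3.9 − 1.38×1.8 = 6.16 V.
V_CE = 6.16 V > 0.2 V confirms active-region operation.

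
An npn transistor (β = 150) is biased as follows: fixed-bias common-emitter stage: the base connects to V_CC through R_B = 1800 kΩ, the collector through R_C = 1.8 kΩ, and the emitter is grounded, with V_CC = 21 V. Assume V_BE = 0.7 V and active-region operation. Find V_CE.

V_CE ≈ 18 V

Base loop: V_CC = I_B·R_B + V_BE, so I_B = (21 − 0.7)/1800 kΩ = 0.0113 mA.
In the active region I_C = β·I_B = 150 × 0.0113 = 1.69 mA.
Collector loop: V_CE = V_CC − I_C·R_C = 21 − 1.69×1.8 = 18 V.
Since V_CE = 18 V > V_CE(sat) ≈ 0.2 V, the transistor is in the active region as assumed.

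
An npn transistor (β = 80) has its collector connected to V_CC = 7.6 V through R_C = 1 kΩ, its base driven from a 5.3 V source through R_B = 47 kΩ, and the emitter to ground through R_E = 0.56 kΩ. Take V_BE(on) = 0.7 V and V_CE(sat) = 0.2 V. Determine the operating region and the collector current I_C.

Assume active. Base-emitter loop: I_B = (V_BB − V_BE)/(R_B + (β+1)R_E) = (5.3 − 0.7)/(47 + 81×0.56) = 0.0498 mA.
I_C = β·I_B = 80×0.0498 = 3.98 mA.
V_CE = V_CC − I_C·R_C − I_E·R_E = 7.6 − 3.98×1 − 4.03×0.56 = 1.36 V > V_CE(sat), so the active-region assumption holds.

active; I_C ≈ 4 mA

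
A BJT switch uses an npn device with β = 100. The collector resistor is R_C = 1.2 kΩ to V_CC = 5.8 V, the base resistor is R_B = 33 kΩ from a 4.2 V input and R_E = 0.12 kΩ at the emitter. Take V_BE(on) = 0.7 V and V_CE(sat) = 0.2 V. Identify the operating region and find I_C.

Assume active: I_B = (4.2 − 0.7)/(33 + 101×0.12) = 0.0776 mA, I_C = β·I_B = 7.76 mA.
Then V_CE = 5.8 − 7.76×1.2 − 7.83×0.12 = -4.45 V < 0.2 V — the active assumption fails.
Re-solve with V_CE = 0.2 V. KCL at the emitter: V_E/R_E = (V_BB−0.7−V_E)/R_B + (V_CC−0.2−V_E)/R_C, giving V_E = 0.519 V.
I_C = (V_CC − 0.2 − V_E)/R_C = (5.6 − 0.519)/1.2 = 4.23 mA.
Check: I_B = (3.5 − 0.519)/33 = 0.0903 mA, and β·I_B = 9.03 mA > I_C, confirming saturation.

saturation; I_C ≈ 4.2 mA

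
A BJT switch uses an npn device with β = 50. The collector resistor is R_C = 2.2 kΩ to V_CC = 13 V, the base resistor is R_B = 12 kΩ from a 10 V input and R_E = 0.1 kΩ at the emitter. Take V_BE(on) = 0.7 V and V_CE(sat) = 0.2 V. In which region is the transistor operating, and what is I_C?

Assume active: I_B = (10 − 0.7)/(12 + 51×0.1) = 0.544 mA, I_C = β·I_B = 27.2 mA.
Then V_CE = 13 − 27.2×2.2 − 27.7×0.1 = -49.6 V < 0.2 V — the active assumption fails.
Re-solve with V_CE = 0.2 V. KCL at the emitter: V_E/R_E = (V_BB−0.7−V_E)/R_B + (V_CC−0.2−V_E)/R_C, giving V_E = 0.626 V.
I_C = (V_CC − 0.2 − V_E)/R_C = (12.8 − 0.626)/2.2 = 5.53 mA.
Check: I_B = (9.3 − 0.626)/12 = 0.723 mA, and β·I_B = 36.1 mA > I_C, confirming saturation.

saturation; I_C ≈ 5.5 mA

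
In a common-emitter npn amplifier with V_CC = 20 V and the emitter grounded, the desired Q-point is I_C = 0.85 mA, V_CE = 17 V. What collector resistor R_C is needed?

R_C ≈ 3.5 kΩ

Collector loop: V_CC = I_C·R_C + V_CE.
R_C = (V_CC − V_CE)/I_C = (20 − 17)/0.85 = 3.53 kΩ.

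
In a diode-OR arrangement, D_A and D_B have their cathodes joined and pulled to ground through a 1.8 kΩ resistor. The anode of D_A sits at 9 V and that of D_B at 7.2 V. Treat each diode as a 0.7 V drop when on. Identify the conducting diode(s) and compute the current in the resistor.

Assume both conduct. Then node N would need to be at both 9−0.7 = 8.3 V and 7.2−0.7 = 6.5 V, which is impossible.
Assume only D_A conducts: V_N = 9 − 0.7 = 8.3 V, so I_R = 8.3/1.8 = 4.61 mA.
Check D_B: its anode-to-cathode voltage is 7.2 − 8.3 = -1.1 V < 0.7 V, so it is off. The assumption is consistent.

Only D_A conducts; I_R ≈ 4.6 mA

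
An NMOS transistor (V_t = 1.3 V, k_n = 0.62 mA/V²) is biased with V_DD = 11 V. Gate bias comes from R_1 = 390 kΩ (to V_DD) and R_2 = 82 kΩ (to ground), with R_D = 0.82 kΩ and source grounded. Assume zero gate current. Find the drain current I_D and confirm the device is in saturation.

I_D ≈ 0.12 mA

V_G = V_DD·R_2/(R_1+R_2) = 11×82/472 = 1.91 V. With the source grounded, V_GS = V_G = 1.91 V.
Assume saturation: I_D = (k_n/2)(V_GS − V_t)² = (0.62/2)×(1.91 − 1.3)² = 0.31×0.611² = 0.116 mA.
V_DS = V_DD − I_D·R_D = 11 − 0.116×0.82 = 10.9 V.
Saturation requires V_DS ≥ V_GS − V_t = 0.611 V; 10.9 ≥ 0.611 ✓.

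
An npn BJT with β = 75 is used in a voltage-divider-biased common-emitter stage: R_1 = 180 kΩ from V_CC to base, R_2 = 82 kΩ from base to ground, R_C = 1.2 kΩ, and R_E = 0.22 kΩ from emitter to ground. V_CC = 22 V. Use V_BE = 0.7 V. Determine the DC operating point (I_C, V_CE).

Thevenize the base divider: V_Th = V_CC·R_2/(R_1+R_2) = 22×82/262 = 6.89 V, R_Th = R_1‖R_2 = 56.3 kΩ.
Base-emitter loop: V_Th = I_B·R_Th + V_BE + (β+1)I_B·R_E, so I_B = (6.89 − 0.7) / (56.3 + 76×0.22) = 0.0847 mA.
I_C = β·I_B = 75×0.0847 = 6.35 mA, and I_E = (β+1)I_B = 6.43 mA.
V_CE = V_CC − I_C·R_C − I_E·R_E = 22 − 6.35×1.2 − 6.43×0.22 = 13 V.
V_CE = 13 V > 0.2 V confirms active-region operation.

I_C ≈ 6.4 mA, V_CE ≈ 13 V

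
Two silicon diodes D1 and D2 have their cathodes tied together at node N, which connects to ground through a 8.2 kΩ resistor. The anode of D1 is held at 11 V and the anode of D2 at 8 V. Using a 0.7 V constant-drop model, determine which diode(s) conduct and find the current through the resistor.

Only D1 conducts; I_R ≈ 1.3 mA

Assume both conduct. Then node N would need to be at both 11−0.7 = 10.3 V and 8−0.7 = 7.3 V, which is impossible.
Assume only D1 conducts: V_N = 11 − 0.7 = 10.3 V, so I_R = 10.3/8.2 = 1.26 mA.
Check D2: its anode-to-cathode voltage is 8 − 10.3 = -2.3 V < 0.7 V, so it is off. The assumption is consistent.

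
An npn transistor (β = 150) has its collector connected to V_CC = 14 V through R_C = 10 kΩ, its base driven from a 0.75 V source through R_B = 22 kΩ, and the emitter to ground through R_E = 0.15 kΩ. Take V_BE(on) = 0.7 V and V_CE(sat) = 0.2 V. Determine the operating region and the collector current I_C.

Assume active. Base-emitter loop: I_B = (V_BB − V_BE)/(R_B + (β+1)R_E) = (0.75 − 0.7)/(22 + 151×0.15) = 0.00112 mA.
I_C = β·I_B = 150×0.00112 = 0.168 mA.
V_CE = V_CC − I_C·R_C − I_E·R_E = 14 − 0.168×10 − 0.169×0.15 = 12.3 V > V_CE(sat), so the active-region assumption holds.

active; I_C ≈ 0.17 mA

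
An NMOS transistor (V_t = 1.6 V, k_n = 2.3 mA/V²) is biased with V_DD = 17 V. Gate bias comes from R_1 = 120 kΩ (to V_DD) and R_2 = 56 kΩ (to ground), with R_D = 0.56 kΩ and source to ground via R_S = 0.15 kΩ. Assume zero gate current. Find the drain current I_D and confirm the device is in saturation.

I_D ≈ 7.9 mA

V_G = V_DD·R_2/(R_1+R_2) = 17×56/176 = 5.41 V.
Assume saturation: I_D = (k_n/2)(V_GS − V_t)² with V_GS = V_G − I_D·R_S = 5.41 − 0.15·I_D.
Substituting gives 0.0259·I_D² − 2.31·I_D + 16.7 = 0, with roots I_D = 7.91 or 81.5 mA.
The root I_D = 81.5 mA gives V_GS = -6.82 V ≤ V_t, so take I_D = 7.91 mA.
Then V_GS = 4.22 V and V_DS = V_DD − I_D(R_D+R_S) = 17 − 7.91×0.71 = 11.4 V.
Saturation requires V_DS ≥ V_GS − V_t = 2.62 V; 11.4 ≥ 2.62 ✓.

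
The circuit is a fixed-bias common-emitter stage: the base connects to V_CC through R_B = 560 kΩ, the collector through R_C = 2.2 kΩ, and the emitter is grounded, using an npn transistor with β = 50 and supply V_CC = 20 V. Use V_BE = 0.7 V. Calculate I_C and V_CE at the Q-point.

Base loop: V_CC = I_B·R_B + V_BE, so I_B = (20 − 0.7)/560 kΩ = 0.0345 mA.
In the active region I_C = β·I_B = 50 × 0.0345 = 1.72 mA.
Collector loop: V_CE = V_CC − I_C·R_C = 20 − 1.72×2.2 = 16.2 V.
Since V_CE = 16.2 V > V_CE(sat) ≈ 0.2 V, the transistor is in the active region as assumed.

I_C ≈ 1.7 mA, V_CE ≈ 16 V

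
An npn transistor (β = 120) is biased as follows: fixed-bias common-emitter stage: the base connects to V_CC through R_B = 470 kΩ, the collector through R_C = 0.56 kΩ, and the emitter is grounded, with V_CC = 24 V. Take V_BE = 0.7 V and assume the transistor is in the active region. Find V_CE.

Base loop: V_CC = I_B·R_B + V_BE, so I_B = (24 − 0.7)/470 kΩ = 0.0496 mA.
In the active region I_C = β·I_B = 120 × 0.0496 = 5.95 mA.
Collector loop: V_CE = V_CC − I_C·R_C = 24 − 5.95×0.56 = 20.7 V.
Since V_CE = 20.7 V > V_CE(sat) ≈ 0.2 V, the transistor is in the active region as assumed.

V_CE ≈ 21 V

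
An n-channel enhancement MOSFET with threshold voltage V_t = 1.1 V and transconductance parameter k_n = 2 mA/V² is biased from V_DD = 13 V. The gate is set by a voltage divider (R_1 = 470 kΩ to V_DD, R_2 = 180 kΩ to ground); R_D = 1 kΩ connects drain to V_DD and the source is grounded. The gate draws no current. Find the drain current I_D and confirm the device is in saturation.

I_D ≈ 6.2 mA

V_G = V_DD·R_2/(R_1+R_2) = 13×180/650 = 3.6 V. With the source grounded, V_GS = V_G = 3.6 V.
Assume saturation: I_D = (k_n/2)(V_GS − V_t)² = (2/2)×(3.6 − 1.1)² = 1×2.5² = 6.25 mA.
V_DS = V_DD − I_D·R_D = 13 − 6.25×1 = 6.75 V.
Saturation requires V_DS ≥ V_GS − V_t = 2.5 V; 6.75 ≥ 2.5 ✓.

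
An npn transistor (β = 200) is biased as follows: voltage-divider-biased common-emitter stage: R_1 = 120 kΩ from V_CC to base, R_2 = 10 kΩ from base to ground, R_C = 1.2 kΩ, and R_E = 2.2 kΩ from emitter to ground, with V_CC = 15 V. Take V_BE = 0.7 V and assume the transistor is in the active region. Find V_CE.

V_CE ≈ 14 V

Thevenize the base divider: V_Th = V_CC·R_2/(R_1+R_2) = 15×10/130 = 1.15 V, R_Th = R_1‖R_2 = 9.23 kΩ.
Base-emitter loop: V_Th = I_B·R_Th + V_BE + (β+1)I_B·R_E, so I_B = (1.15 − 0.7) / (9.23 + 201×2.2) = 0.00101 mA.
I_C = β·I_B = 200×0.00101 = 0.201 mA, and I_E = (β+1)I_B = 0.202 mA.
V_CE = V_CC − I_C·R_C − I_E·R_E = 15 − 0.201×1.2 − 0.202×2.2 = 14.3 V.
V_CE = 14.3 V > 0.2 V confirms active-region operation.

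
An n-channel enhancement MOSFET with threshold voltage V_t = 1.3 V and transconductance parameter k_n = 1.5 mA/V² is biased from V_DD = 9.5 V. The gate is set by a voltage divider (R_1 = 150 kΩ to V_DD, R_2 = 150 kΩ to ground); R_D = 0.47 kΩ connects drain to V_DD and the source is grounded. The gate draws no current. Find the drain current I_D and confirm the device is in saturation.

V_G = V_DD·R_2/(R_1+R_2) = 9.5×150/300 = 4.75 V. With the source grounded, V_GS = V_G = 4.75 V.
Assume saturation: I_D = (k_n/2)(V_GS − V_t)² = (1.5/2)×(4.75 − 1.3)² = 0.75×3.45² = 8.93 mA.
V_DS = V_DD − I_D·R_D = 9.5 − 8.93×0.47 = 5.3 V.
Saturation requires V_DS ≥ V_GS − V_t = 3.45 V; 5.3 ≥ 3.45 ✓.

I_D ≈ 8.9 mA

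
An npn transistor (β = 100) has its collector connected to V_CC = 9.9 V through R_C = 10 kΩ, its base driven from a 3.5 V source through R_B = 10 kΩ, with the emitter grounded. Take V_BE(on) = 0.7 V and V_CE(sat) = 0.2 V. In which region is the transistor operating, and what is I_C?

Assume active: I_B = (3.5 − 0.7)/10 = 0.28 mA, giving I_C = β·I_B = 28 mA.
But then V_CE = 9.9 − 28×10 = -270 V < V_CE(sat) = 0.2 V — impossible in the active region.
So the transistor is saturated. With V_CE = 0.2 V, I_C = (V_CC − 0.2)/R_C = 9.7/10 = 0.97 mA.
Check: β·I_B = 28 mA > I_C = 0.97 mA, confirming saturation.

saturation; I_C ≈ 0.97 mA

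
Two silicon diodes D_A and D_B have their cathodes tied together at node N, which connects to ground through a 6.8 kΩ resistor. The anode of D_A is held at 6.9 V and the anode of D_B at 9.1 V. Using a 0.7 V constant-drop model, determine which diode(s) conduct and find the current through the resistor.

Assume both conduct. Then node N would need to be at both 6.9−0.7 = 6.2 V and 9.1−0.7 = 8.4 V, which is impossible.
Assume only D_B conducts: V_N = 9.1 − 0.7 = 8.4 V, so I_R = 8.4/6.8 = 1.24 mA.
Check D_A: its anode-to-cathode voltage is 6.9 − 8.4 = -1.5 V < 0.7 V, so it is off. The assumption is consistent.

Only D_B conducts; I_R ≈ 1.2 mA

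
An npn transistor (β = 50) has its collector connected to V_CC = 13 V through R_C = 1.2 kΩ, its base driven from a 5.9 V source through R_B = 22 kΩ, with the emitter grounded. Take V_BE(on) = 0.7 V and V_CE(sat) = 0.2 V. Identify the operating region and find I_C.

Assume active: I_B = (5.9 − 0.7)/22 = 0.236 mA, giving I_C = β·I_B = 11.8 mA.
But then V_CE = 13 − 11.8×1.2 = -1.18 V < V_CE(sat) = 0.2 V — impossible in the active region.
So the transistor is saturated. With V_CE = 0.2 V, I_C = (V_CC − 0.2)/R_C = 12.8/1.2 = 10.7 mA.
Check: β·I_B = 11.8 mA > I_C = 10.7 mA, confirming saturation.

saturation; I_C ≈ 11 mA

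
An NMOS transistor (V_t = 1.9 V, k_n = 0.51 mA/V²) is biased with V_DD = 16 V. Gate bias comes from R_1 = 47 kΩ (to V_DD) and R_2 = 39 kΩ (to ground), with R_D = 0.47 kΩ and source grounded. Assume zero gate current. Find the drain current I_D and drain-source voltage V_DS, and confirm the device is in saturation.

I_D ≈ 7.3 mA, V_DS ≈ 13 V

V_G = V_DD·R_2/(R_1+R_2) = 16×39/86 = 7.26 V. With the source grounded, V_GS = V_G = 7.26 V.
Assume saturation: I_D = (k_n/2)(V_GS − V_t)² = (0.51/2)×(7.26 − 1.9)² = 0.255×5.36² = 7.31 mA.
V_DS = V_DD − I_D·R_D = 16 − 7.31×0.47 = 12.6 V.
Saturation requires V_DS ≥ V_GS − V_t = 5.36 V; 12.6 ≥ 5.36 ✓.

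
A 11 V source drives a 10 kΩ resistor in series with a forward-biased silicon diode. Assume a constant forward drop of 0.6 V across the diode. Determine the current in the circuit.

KVL around the loop: 11 = V_D + I·R = 0.6 + I × 10 kΩ.
So I = (11 − 0.6) / 10 kΩ = 10.4 / 10 = 1.04 mA.

I ≈ 1 mA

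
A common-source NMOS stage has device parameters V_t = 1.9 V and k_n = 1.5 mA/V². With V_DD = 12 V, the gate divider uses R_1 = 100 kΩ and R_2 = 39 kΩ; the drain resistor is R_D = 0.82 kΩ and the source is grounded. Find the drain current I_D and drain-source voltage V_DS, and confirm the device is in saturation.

V_G = V_DD·R_2/(R_1+R_2) = 12×39/139 = 3.37 V. With the source grounded, V_GS = V_G = 3.37 V.
Assume saturation: I_D = (k_n/2)(V_GS − V_t)² = (1.5/2)×(3.37 − 1.9)² = 0.75×1.47² = 1.61 mA.
V_DS = V_DD − I_D·R_D = 12 − 1.61×0.82 = 10.7 V.
Saturation requires V_DS ≥ V_GS − V_t = 1.47 V; 10.7 ≥ 1.47 ✓.

I_D ≈ 1.6 mA, V_DS ≈ 11 V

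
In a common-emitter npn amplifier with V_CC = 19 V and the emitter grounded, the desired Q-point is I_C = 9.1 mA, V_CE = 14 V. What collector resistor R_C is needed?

Collector loop: V_CC = I_C·R_C + V_CE.
R_C = (V_CC − V_CE)/I_C = (19 − 14)/9.1 = 0.549 kΩ.

R_C ≈ 0.55 kΩ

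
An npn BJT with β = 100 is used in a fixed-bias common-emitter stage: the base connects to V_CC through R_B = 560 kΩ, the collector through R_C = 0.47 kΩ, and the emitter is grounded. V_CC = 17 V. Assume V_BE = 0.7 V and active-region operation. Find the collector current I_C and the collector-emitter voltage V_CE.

Base loop: V_CC = I_B·R_B + V_BE, so I_B = (17 − 0.7)/560 kΩ = 0.0291 mA.
In the active region I_C = β·I_B = 100 × 0.0291 = 2.91 mA.
Collector loop: V_CE = V_CC − I_C·R_C = 17 − 2.91×0.47 = 15.6 V.
Since V_CE = 15.6 V > V_CE(sat) ≈ 0.2 V, the transistor is in the active region as assumed.

I_C ≈ 2.9 mA, V_CE ≈ 16 V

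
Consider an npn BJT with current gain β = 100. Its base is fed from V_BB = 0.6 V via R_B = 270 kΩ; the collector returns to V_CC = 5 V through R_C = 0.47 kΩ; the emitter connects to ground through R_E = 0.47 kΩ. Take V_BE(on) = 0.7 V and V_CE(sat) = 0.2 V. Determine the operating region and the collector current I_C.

V_BB = 0.6 V ≤ V_BE(on) = 0.7 V, so the base-emitter junction is not forward biased.
The transistor is in cutoff: I_B = I_C = 0.

cutoff; I_C ≈ 0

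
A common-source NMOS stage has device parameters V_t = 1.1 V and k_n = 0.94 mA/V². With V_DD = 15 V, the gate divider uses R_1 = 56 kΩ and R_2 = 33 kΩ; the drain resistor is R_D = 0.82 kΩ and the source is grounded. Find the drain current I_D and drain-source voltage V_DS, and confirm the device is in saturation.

V_G = V_DD·R_2/(R_1+R_2) = 15×33/89 = 5.56 V. With the source grounded, V_GS = V_G = 5.56 V.
Assume saturation: I_D = (k_n/2)(V_GS − V_t)² = (0.94/2)×(5.56 − 1.1)² = 0.47×4.46² = 9.36 mA.
V_DS = V_DD − I_D·R_D = 15 − 9.36×0.82 = 7.33 V.
Saturation requires V_DS ≥ V_GS − V_t = 4.46 V; 7.33 ≥ 4.46 ✓.

I_D ≈ 9.4 mA, V_DS ≈ 7.3 V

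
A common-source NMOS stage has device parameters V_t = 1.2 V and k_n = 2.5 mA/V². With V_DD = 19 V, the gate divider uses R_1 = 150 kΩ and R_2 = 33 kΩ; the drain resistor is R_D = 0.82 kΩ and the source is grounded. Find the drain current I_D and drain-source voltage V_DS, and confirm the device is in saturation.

V_G = V_DD·R_2/(R_1+R_2) = 19×33/183 = 3.43 V. With the source grounded, V_GS = V_G = 3.43 V.
Assume saturation: I_D = (k_n/2)(V_GS − V_t)² = (2.5/2)×(3.43 − 1.2)² = 1.25×2.23² = 6.2 mA.
V_DS = V_DD − I_D·R_D = 19 − 6.2×0.82 = 13.9 V.
Saturation requires V_DS ≥ V_GS − V_t = 2.23 V; 13.9 ≥ 2.23 ✓.

I_D ≈ 6.2 mA, V_DS ≈ 14 V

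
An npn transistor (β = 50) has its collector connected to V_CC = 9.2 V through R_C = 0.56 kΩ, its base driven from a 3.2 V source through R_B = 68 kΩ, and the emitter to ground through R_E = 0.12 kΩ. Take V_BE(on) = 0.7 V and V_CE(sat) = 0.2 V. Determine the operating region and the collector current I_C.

active; I_C ≈ 1.7 mA

Assume active. Base-emitter loop: I_B = (V_BB − V_BE)/(R_B + (β+1)R_E) = (3.2 − 0.7)/(68 + 51×0.12) = 0.0337 mA.
I_C = β·I_B = 50×0.0337 = 1.69 mA.
V_CE = V_CC − I_C·R_C − I_E·R_E = 9.2 − 1.69×0.56 − 1.72×0.12 = 8.05 V > V_CE(sat), so the active-region assumption holds.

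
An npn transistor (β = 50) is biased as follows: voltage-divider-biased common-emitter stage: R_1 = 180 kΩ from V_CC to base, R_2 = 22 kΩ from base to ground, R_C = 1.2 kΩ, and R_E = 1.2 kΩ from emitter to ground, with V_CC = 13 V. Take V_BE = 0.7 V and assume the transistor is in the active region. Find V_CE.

V_CE ≈ 12 V

Thevenize the base divider: V_Th = V_CC·R_2/(R_1+R_2) = 13×22/202 = 1.42 V, R_Th = R_1‖R_2 = 19.6 kΩ.
Base-emitter loop: V_Th = I_B·R_Th + V_BE + (β+1)I_B·R_E, so I_B = (1.42 − 0.7) / (19.6 + 51×1.2) = 0.00886 mA.
I_C = β·I_B = 50×0.00886 = 0.443 mA, and I_E = (β+1)I_B = 0.452 mA.
V_CE = V_CC − I_C·R_C − I_E·R_E = 13 − 0.443×1.2 − 0.452×1.2 = 11.9 V.
V_CE = 11.9 V > 0.2 V confirms active-region operation.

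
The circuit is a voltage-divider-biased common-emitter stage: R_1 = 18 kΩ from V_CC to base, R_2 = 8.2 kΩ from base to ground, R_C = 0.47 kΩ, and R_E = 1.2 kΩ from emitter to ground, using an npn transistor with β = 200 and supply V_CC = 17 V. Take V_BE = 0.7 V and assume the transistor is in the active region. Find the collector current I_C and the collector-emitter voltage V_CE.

Thevenize the base divider: V_Th = V_CC·R_2/(R_1+R_2) = 17×8.2/26.2 = 5.32 V, R_Th = R_1‖R_2 = 5.63 kΩ.
Base-emitter loop: V_Th = I_B·R_Th + V_BE + (β+1)I_B·R_E, so I_B = (5.32 − 0.7) / (5.63 + 201×1.2) = 0.0187 mA.
I_C = β·I_B = 200×0.0187 = 3.74 mA, and I_E = (β+1)I_B = 3.76 mA.
V_CE = V_CC − I_C·R_C − I_E·R_E = 17 − 3.74×0.47 − 3.76×1.2 = 10.7 V.
V_CE = 10.7 V > 0.2 V confirms active-region operation.

I_C ≈ 3.7 mA, V_CE ≈ 11 V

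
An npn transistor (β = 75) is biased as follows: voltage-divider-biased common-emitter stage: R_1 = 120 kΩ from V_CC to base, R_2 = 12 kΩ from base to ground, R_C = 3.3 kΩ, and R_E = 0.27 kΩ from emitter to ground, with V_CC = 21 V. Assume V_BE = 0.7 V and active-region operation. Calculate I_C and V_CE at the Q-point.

I_C ≈ 2.9 mA, V_CE ≈ 11 V

Thevenize the base divider: V_Th = V_CC·R_2/(R_1+R_2) = 21×12/132 = 1.91 V, R_Th = R_1‖R_2 = 10.9 kΩ.
Base-emitter loop: V_Th = I_B·R_Th + V_BE + (β+1)I_B·R_E, so I_B = (1.91 − 0.7) / (10.9 + 76×0.27) = 0.0385 mA.
I_C = β·I_B = 75×0.0385 = 2.89 mA, and I_E = (β+1)I_B = 2.92 mA.
V_CE = V_CC − I_C·R_C − I_E·R_E = 21 − 2.89×3.3 − 2.92×0.27 = 10.7 V.
V_CE = 10.7 V > 0.2 V confirms active-region operation.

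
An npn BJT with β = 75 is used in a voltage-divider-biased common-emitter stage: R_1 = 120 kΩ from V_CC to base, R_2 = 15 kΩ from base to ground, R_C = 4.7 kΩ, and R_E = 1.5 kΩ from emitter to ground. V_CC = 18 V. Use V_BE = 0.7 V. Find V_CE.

Thevenize the base divider: V_Th = V_CC·R_2/(R_1+R_2) = 18×15/135 = 2 V, R_Th = R_1‖R_2 = 13.3 kΩ.
Base-emitter loop: V_Th = I_B·R_Th + V_BE + (β+1)I_B·R_E, so I_B = (2 − 0.7) / (13.3 + 76×1.5) = 0.0102 mA.
I_C = β·I_B = 75×0.0102 = 0.766 mA, and I_E = (β+1)I_B = 0.776 mA.
V_CE = V_CC − I_C·R_C − I_E·R_E = 18 − 0.766×4.7 − 0.776×1.5 = 13.2 V.
V_CE = 13.2 V > 0.2 V confirms active-region operation.

V_CE ≈ 13 V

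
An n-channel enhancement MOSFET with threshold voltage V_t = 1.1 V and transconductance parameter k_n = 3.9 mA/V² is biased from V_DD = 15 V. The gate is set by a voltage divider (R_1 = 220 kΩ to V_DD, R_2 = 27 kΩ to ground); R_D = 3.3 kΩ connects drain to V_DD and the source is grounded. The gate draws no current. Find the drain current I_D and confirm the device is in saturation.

V_G = V_DD·R_2/(R_1+R_2) = 15×27/247 = 1.64 V. With the source grounded, V_GS = V_G = 1.64 V.
Assume saturation: I_D = (k_n/2)(V_GS − V_t)² = (3.9/2)×(1.64 − 1.1)² = 1.95×0.54² = 0.568 mA.
V_DS = V_DD − I_D·R_D = 15 − 0.568×3.3 = 13.1 V.
Saturation requires V_DS ≥ V_GS − V_t = 0.54 V; 13.1 ≥ 0.54 ✓.

I_D ≈ 0.57 mA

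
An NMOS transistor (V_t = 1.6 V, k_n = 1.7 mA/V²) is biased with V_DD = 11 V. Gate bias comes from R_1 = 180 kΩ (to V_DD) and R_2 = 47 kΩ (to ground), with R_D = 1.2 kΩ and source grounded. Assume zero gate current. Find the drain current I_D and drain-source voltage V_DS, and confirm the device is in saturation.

V_G = V_DD·R_2/(R_1+R_2) = 11×47/227 = 2.28 V. With the source grounded, V_GS = V_G = 2.28 V.
Assume saturation: I_D = (k_n/2)(V_GS − V_t)² = (1.7/2)×(2.28 − 1.6)² = 0.85×0.678² = 0.39 mA.
V_DS = V_DD − I_D·R_D = 11 − 0.39×1.2 = 10.5 V.
Saturation requires V_DS ≥ V_GS − V_t = 0.678 V; 10.5 ≥ 0.678 ✓.

I_D ≈ 0.39 mA, V_DS ≈ 11 V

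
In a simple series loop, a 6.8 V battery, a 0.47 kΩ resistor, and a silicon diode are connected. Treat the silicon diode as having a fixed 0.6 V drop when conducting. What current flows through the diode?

I ≈ 13 mA

KVL around the loop: 6.8 = V_D + I·R = 0.6 + I × 0.47 kΩ.
So I = (6.8 − 0.6) / 0.47 kΩ = 6.2 / 0.47 = 13.2 mA.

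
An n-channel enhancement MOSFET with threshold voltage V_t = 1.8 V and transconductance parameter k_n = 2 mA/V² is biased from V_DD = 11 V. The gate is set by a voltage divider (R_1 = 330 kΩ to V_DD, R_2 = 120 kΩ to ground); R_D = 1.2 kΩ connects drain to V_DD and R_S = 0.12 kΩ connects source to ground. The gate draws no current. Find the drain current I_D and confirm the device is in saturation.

V_G = V_DD·R_2/(R_1+R_2) = 11×120/450 = 2.93 V.
Assume saturation: I_D = (k_n/2)(V_GS − V_t)² with V_GS = V_G − I_D·R_S = 2.93 − 0.12·I_D.
Substituting gives 0.0144·I_D² − 1.27·I_D + 1.28 = 0, with roots I_D = 1.02 or 87.3 mA.
The root I_D = 87.3 mA gives V_GS = -7.54 V ≤ V_t, so take I_D = 1.02 mA.
Then V_GS = 2.81 V and V_DS = V_DD − I_D(R_D+R_S) = 11 − 1.02×1.32 = 9.65 V.
Saturation requires V_DS ≥ V_GS − V_t = 1.01 V; 9.65 ≥ 1.01 ✓.

I_D ≈ 1 mA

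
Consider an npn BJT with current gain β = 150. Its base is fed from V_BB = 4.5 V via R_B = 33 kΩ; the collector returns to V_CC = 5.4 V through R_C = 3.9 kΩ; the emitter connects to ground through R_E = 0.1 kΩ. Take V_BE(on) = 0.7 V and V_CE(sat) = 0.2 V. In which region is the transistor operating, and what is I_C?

Assume active: I_B = (4.5 − 0.7)/(33 + 151×0.1) = 0.079 mA, I_C = β·I_B = 11.9 mA.
Then V_CE = 5.4 − 11.9×3.9 − 11.9×0.1 = -42 V < 0.2 V — the active assumption fails.
Re-solve with V_CE = 0.2 V. KCL at the emitter: V_E/R_E = (V_BB−0.7−V_E)/R_B + (V_CC−0.2−V_E)/R_C, giving V_E = 0.141 V.
I_C = (V_CC − 0.2 − V_E)/R_C = (5.2 − 0.141)/3.9 = 1.3 mA.
Check: I_B = (3.8 − 0.141)/33 = 0.111 mA, and β·I_B = 16.6 mA > I_C, confirming saturation.

saturation; I_C ≈ 1.3 mA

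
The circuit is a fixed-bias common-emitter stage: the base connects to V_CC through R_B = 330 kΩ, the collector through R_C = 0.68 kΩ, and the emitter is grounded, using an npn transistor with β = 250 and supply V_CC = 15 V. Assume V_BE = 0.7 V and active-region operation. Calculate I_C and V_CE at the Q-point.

I_C ≈ 11 mA, V_CE ≈ 7.6 V

Base loop: V_CC = I_B·R_B + V_BE, so I_B = (15 − 0.7)/330 kΩ = 0.0433 mA.
In the active region I_C = β·I_B = 250 × 0.0433 = 10.8 mA.
Collector loop: V_CE = V_CC − I_C·R_C = 15 − 10.8×0.68 = 7.63 V.
Since V_CE = 7.63 V > V_CE(sat) ≈ 0.2 V, the transistor is in the active region as assumed.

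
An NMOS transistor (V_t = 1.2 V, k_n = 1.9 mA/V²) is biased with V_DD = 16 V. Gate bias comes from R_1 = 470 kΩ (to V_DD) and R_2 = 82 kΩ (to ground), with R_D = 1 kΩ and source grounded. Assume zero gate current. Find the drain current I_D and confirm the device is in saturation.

V_G = V_DD·R_2/(R_1+R_2) = 16×82/552 = 2.38 V. With the source grounded, V_GS = V_G = 2.38 V.
Assume saturation: I_D = (k_n/2)(V_GS − V_t)² = (1.9/2)×(2.38 − 1.2)² = 0.95×1.18² = 1.32 mA.
V_DS = V_DD − I_D·R_D = 16 − 1.32×1 = 14.7 V.
Saturation requires V_DS ≥ V_GS − V_t = 1.18 V; 14.7 ≥ 1.18 ✓.

I_D ≈ 1.3 mA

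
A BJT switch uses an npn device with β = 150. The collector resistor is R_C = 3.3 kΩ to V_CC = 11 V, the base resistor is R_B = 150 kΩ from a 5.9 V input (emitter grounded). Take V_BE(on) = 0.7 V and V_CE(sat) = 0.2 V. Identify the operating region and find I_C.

Assume active: I_B = (5.9 − 0.7)/150 = 0.0347 mA, giving I_C = β·I_B = 5.2 mA.
But then V_CE = 11 − 5.2×3.3 = -6.16 V < V_CE(sat) = 0.2 V — impossible in the active region.
So the transistor is saturated. With V_CE = 0.2 V, I_C = (V_CC − 0.2)/R_C = 10.8/3.3 = 3.27 mA.
Check: β·I_B = 5.2 mA > I_C = 3.27 mA, confirming saturation.

saturation; I_C ≈ 3.3 mA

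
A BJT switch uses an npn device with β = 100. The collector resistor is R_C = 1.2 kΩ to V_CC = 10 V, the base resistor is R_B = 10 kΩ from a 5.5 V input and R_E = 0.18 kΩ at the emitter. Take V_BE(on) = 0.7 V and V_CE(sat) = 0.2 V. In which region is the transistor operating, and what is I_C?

Assume active: I_B = (5.5 − 0.7)/(10 + 101×0.18) = 0.17 mA, I_C = β·I_B = 17 mA.
Then V_CE = 10 − 17×1.2 − 17.2×0.18 = -13.5 V < 0.2 V — the active assumption fails.
Re-solve with V_CE = 0.2 V. KCL at the emitter: V_E/R_E = (V_BB−0.7−V_E)/R_B + (V_CC−0.2−V_E)/R_C, giving V_E = 1.33 V.
I_C = (V_CC − 0.2 − V_E)/R_C = (9.8 − 1.33)/1.2 = 7.06 mA.
Check: I_B = (4.8 − 1.33)/10 = 0.347 mA, and β·I_B = 34.7 mA > I_C, confirming saturation.

saturation; I_C ≈ 7.1 mA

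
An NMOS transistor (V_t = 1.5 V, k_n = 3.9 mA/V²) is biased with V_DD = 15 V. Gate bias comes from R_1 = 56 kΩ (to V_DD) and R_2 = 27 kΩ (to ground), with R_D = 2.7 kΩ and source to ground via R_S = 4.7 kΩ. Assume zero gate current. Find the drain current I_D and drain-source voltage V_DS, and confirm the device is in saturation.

V_G = V_DD·R_2/(R_1+R_2) = 15×27/83 = 4.88 V.
Assume saturation: I_D = (k_n/2)(V_GS − V_t)² with V_GS = V_G − I_D·R_S = 4.88 − 4.7·I_D.
Substituting gives 43.1·I_D² − 62.9·I_D + 22.3 = 0, with roots I_D = 0.601 or 0.86 mA.
The root I_D = 0.86 mA gives V_GS = 0.836 V ≤ V_t, so take I_D = 0.601 mA.
Then V_GS = 2.06 V and V_DS = V_DD − I_D(R_D+R_S) = 15 − 0.601×7.4 = 10.6 V.
Saturation requires V_DS ≥ V_GS − V_t = 0.555 V; 10.6 ≥ 0.555 ✓.

I_D ≈ 0.6 mA, V_DS ≈ 11 V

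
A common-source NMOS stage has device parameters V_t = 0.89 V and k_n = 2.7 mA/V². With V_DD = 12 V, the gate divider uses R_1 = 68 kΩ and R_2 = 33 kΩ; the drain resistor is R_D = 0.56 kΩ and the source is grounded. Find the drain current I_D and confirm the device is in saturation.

I_D ≈ 12 mA

V_G = V_DD·R_2/(R_1+R_2) = 12×33/101 = 3.92 V. With the source grounded, V_GS = V_G = 3.92 V.
Assume saturation: I_D = (k_n/2)(V_GS − V_t)² = (2.7/2)×(3.92 − 0.89)² = 1.35×3.03² = 12.4 mA.
V_DS = V_DD − I_D·R_D = 12 − 12.4×0.56 = 5.06 V.
Saturation requires V_DS ≥ V_GS − V_t = 3.03 V; 5.06 ≥ 3.03 ✓.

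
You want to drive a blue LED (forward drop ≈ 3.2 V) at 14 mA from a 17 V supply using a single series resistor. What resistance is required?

The resistor drops V_S − V_D = 17 − 3.2 = 13.8 V at 14 mA.
R = 13.8 V / 14 mA = 0.986 kΩ.

R ≈ 0.99 kΩ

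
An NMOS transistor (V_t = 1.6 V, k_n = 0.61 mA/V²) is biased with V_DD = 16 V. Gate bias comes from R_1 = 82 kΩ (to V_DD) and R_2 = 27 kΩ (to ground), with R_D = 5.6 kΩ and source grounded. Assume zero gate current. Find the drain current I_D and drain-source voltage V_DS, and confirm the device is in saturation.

V_G = V_DD·R_2/(R_1+R_2) = 16×27/109 = 3.96 V. With the source grounded, V_GS = V_G = 3.96 V.
Assume saturation: I_D = (k_n/2)(V_GS − V_t)² = (0.61/2)×(3.96 − 1.6)² = 0.305×2.36² = 1.7 mA.
V_DS = V_DD − I_D·R_D = 16 − 1.7×5.6 = 6.46 V.
Saturation requires V_DS ≥ V_GS − V_t = 2.36 V; 6.46 ≥ 2.36 ✓.

I_D ≈ 1.7 mA, V_DS ≈ 6.5 V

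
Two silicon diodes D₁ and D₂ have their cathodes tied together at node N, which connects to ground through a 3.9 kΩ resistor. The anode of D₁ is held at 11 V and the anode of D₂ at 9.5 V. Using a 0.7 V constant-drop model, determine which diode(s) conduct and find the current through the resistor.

Assume both conduct. Then node N would need to be at both 11−0.7 = 10.3 V and 9.5−0.7 = 8.8 V, which is impossible.
Assume only D₁ conducts: V_N = 11 − 0.7 = 10.3 V, so I_R = 10.3/3.9 = 2.64 mA.
Check D₂: its anode-to-cathode voltage is 9.5 − 10.3 = -0.8 V < 0.7 V, so it is off. The assumption is consistent.

Only D₁ conducts; I_R ≈ 2.6 mA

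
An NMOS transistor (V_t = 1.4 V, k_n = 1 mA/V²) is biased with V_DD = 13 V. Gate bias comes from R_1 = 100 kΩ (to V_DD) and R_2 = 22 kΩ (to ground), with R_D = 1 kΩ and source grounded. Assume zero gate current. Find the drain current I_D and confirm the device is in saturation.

V_G = V_DD·R_2/(R_1+R_2) = 13×22/122 = 2.34 V. With the source grounded, V_GS = V_G = 2.34 V.
Assume saturation: I_D = (k_n/2)(V_GS − V_t)² = (1/2)×(2.34 − 1.4)² = 0.5×0.944² = 0.446 mA.
V_DS = V_DD − I_D·R_D = 13 − 0.446×1 = 12.6 V.
Saturation requires V_DS ≥ V_GS − V_t = 0.944 V; 12.6 ≥ 0.944 ✓.

I_D ≈ 0.45 mA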